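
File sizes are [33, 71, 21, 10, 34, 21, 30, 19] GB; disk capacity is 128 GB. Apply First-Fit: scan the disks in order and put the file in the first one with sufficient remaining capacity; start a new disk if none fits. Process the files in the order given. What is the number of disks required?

2

33 GB → disk 1 (remaining 95 GB)
71 GB → disk 1 (remaining 24 GB)
21 GB → disk 1 (remaining 3 GB)
10 GB → disk 2 (remaining 118 GB)
34 GB → disk 2 (remaining 84 GB)
21 GB → disk 2 (remaining 63 GB)
30 GB → disk 2 (remaining 33 GB)
19 GB → disk 2 (remaining 14 GB)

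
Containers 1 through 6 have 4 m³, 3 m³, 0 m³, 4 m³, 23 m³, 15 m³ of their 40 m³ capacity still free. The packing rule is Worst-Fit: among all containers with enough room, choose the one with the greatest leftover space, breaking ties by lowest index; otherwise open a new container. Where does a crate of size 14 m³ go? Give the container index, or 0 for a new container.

Containers with room: container 5 (23 m³), container 6 (15 m³).
Most room is container 5 with 23 m³ free.

5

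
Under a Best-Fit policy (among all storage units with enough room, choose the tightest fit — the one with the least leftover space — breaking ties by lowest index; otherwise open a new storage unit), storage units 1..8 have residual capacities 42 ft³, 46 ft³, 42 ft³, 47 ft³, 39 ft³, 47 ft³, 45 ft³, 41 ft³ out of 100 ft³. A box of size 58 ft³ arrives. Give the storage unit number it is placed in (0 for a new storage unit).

0

No storage unit has ≥ 58 ft³ free, so a new storage unit is opened.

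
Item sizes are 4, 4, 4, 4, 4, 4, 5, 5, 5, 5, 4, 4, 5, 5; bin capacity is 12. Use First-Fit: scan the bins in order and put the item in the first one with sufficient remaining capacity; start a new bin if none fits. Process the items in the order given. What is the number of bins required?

6

bin 1: place 4, 8 left
bin 1: place 4, 4 left
bin 1: place 4, 0 left
bin 2: place 4, 8 left
bin 2: place 4, 4 left
bin 2: place 4, 0 left
bin 3: place 5, 7 left
bin 3: place 5, 2 left
bin 4: place 5, 7 left
bin 4: place 5, 2 left
bin 5: place 4, 8 left
bin 5: place 4, 4 left
bin 6: place 5, 7 left
bin 6: place 5, 2 left
Final bins: [4,4,4] [4,4,4] [5,5] [5,5] [4,4] [5,5].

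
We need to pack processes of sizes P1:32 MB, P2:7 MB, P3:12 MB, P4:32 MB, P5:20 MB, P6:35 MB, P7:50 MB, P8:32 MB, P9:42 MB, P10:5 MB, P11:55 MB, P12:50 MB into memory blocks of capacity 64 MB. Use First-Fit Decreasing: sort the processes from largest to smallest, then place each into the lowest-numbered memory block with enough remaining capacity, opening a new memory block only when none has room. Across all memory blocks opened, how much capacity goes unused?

76

Sorted descending: 55, 50, 50, 42, 35, 32, 32, 32, 20, 12, 7, 5.
Put 55 MB in memory block 1; 9 MB remain.
Put 50 MB in memory block 2; 14 MB remain.
Put 50 MB in memory block 3; 14 MB remain.
Put 42 MB in memory block 4; 22 MB remain.
Put 35 MB in memory block 5; 29 MB remain.
Put 32 MB in memory block 6; 32 MB remain.
Put 32 MB in memory block 6; 0 MB remain.
Put 32 MB in memory block 7; 32 MB remain.
Put 20 MB in memory block 4; 2 MB remain.
Put 12 MB in memory block 2; 2 MB remain.
Put 7 MB in memory block 1; 2 MB remain.
Put 5 MB in memory block 3; 9 MB remain.
7 memory blocks × 64 MB = 448 MB; used 372 MB; unused 76 MB.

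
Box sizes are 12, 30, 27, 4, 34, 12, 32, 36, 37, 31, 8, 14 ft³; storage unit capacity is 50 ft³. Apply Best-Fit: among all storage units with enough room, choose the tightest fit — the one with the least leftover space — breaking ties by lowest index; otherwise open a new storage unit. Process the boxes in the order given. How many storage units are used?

7

storage unit 1: place 12 ft³, 38 ft³ left
storage unit 1: place 30 ft³, 8 ft³ left
storage unit 2: place 27 ft³, 23 ft³ left
storage unit 1: place 4 ft³, 4 ft³ left
storage unit 3: place 34 ft³, 16 ft³ left
storage unit 3: place 12 ft³, 4 ft³ left
storage unit 4: place 32 ft³, 18 ft³ left
storage unit 5: place 36 ft³, 14 ft³ left
storage unit 6: place 37 ft³, 13 ft³ left
storage unit 7: place 31 ft³, 19 ft³ left
storage unit 6: place 8 ft³, 5 ft³ left
storage unit 5: place 14 ft³, 0 ft³ left
Final storage units: [12,30,4] [27] [34,12] [32] [36,14] [37,8] [31].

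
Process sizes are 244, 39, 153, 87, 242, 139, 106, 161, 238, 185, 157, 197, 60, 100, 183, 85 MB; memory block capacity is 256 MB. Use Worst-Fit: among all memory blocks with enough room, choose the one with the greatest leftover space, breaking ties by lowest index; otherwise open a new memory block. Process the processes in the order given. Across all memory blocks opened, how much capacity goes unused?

memory block 1: place 244 MB, 12 MB left
memory block 2: place 39 MB, 217 MB left
memory block 2: place 153 MB, 64 MB left
memory block 3: place 87 MB, 169 MB left
memory block 4: place 242 MB, 14 MB left
memory block 3: place 139 MB, 30 MB left
memory block 5: place 106 MB, 150 MB left
memory block 6: place 161 MB, 95 MB left
memory block 7: place 238 MB, 18 MB left
memory block 8: place 185 MB, 71 MB left
memory block 9: place 157 MB, 99 MB left
memory block 10: place 197 MB, 59 MB left
memory block 5: place 60 MB, 90 MB left
memory block 11: place 100 MB, 156 MB left
memory block 12: place 183 MB, 73 MB left
memory block 11: place 85 MB, 71 MB left
12 memory blocks × 256 MB = 3072 MB; used 2376 MB; unused 696 MB.

696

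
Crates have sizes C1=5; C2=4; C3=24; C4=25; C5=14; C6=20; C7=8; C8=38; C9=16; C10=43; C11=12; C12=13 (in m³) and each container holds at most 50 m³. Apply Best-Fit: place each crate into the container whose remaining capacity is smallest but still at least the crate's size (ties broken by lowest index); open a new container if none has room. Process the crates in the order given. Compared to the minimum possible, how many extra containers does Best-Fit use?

0

Best-Fit: [5,4,24,14] [25,20] [8,38] [16,12,13] [43] → 5 containers.
Total size 222 m³; any packing needs at least ⌈222/50⌉ = 5 containers.
So 5 is already optimal.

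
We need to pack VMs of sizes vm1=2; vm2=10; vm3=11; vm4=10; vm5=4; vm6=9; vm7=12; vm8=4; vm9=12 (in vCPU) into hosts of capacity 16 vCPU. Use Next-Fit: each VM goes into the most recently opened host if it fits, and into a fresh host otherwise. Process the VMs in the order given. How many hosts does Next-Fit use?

host 1: place vm1 (2 vCPU), 14 vCPU left
host 1: place vm2 (10 vCPU), 4 vCPU left
host 2: place vm3 (11 vCPU), 5 vCPU left
host 3: place vm4 (10 vCPU), 6 vCPU left
host 3: place vm5 (4 vCPU), 2 vCPU left
host 4: place vm6 (9 vCPU), 7 vCPU left
host 5: place vm7 (12 vCPU), 4 vCPU left
host 5: place vm8 (4 vCPU), 0 vCPU left
host 6: place vm9 (12 vCPU), 4 vCPU left

6 hosts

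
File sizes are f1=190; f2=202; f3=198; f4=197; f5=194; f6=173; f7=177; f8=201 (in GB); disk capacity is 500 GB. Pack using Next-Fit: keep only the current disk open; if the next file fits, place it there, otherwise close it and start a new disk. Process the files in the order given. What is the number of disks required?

4 disks

Put f1 (190 GB) in disk 1; 310 GB remain.
Put f2 (202 GB) in disk 1; 108 GB remain.
Put f3 (198 GB) in disk 2; 302 GB remain.
Put f4 (197 GB) in disk 2; 105 GB remain.
Put f5 (194 GB) in disk 3; 306 GB remain.
Put f6 (173 GB) in disk 3; 133 GB remain.
Put f7 (177 GB) in disk 4; 323 GB remain.
Put f8 (201 GB) in disk 4; 122 GB remain.
Final disks: [190,202] [198,197] [194,173] [177,201].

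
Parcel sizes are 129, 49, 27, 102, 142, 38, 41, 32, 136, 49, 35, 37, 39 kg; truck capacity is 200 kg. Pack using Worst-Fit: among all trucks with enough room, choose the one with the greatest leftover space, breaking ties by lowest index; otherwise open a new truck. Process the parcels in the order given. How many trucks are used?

Put 129 kg in truck 1; 71 kg remain.
Put 49 kg in truck 1; 22 kg remain.
Put 27 kg in truck 2; 173 kg remain.
Put 102 kg in truck 2; 71 kg remain.
Put 142 kg in truck 3; 58 kg remain.
Put 38 kg in truck 2; 33 kg remain.
Put 41 kg in truck 3; 17 kg remain.
Put 32 kg in truck 2; 1 kg remain.
Put 136 kg in truck 4; 64 kg remain.
Put 49 kg in truck 4; 15 kg remain.
Put 35 kg in truck 5; 165 kg remain.
Put 37 kg in truck 5; 128 kg remain.
Put 39 kg in truck 5; 89 kg remain.
Final trucks: [129,49] [27,102,38,32] [142,41] [136,49] [35,37,39].

5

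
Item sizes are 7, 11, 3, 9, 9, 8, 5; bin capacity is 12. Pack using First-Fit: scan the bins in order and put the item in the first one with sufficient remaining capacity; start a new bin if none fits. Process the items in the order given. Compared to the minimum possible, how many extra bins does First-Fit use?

First-Fit: [7,3] [11] [9] [9] [8] [5] → 6 bins.
Total size 52; any packing needs at least ⌈52/12⌉ = 5 bins.
An optimal packing achieves that bound: [11] [9,3] [9] [8] [7,5] → 5 bins.
Excess: 6 − 5 = 1.

1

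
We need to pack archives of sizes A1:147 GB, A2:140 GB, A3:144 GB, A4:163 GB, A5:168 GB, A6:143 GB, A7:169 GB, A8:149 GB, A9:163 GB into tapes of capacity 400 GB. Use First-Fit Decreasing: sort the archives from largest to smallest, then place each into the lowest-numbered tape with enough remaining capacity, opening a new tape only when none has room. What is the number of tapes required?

Sorted descending: 169, 168, 163, 163, 149, 147, 144, 143, 140.
tape 1: place 169 GB, 231 GB left
tape 1: place 168 GB, 63 GB left
tape 2: place 163 GB, 237 GB left
tape 2: place 163 GB, 74 GB left
tape 3: place 149 GB, 251 GB left
tape 3: place 147 GB, 104 GB left
tape 4: place 144 GB, 256 GB left
tape 4: place 143 GB, 113 GB left
tape 5: place 140 GB, 260 GB left

5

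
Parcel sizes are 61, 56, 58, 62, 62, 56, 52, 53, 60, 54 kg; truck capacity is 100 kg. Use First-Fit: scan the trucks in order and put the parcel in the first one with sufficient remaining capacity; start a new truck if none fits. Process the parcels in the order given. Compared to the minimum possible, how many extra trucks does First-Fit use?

First-Fit: [61] [56] [58] [62] [62] [56] [52] [53] [60] [54] → 10 trucks.
10 parcels exceed 50 kg (half the capacity), and no two of those can share a truck, so at least 10 trucks are needed.
So 10 is already optimal.

0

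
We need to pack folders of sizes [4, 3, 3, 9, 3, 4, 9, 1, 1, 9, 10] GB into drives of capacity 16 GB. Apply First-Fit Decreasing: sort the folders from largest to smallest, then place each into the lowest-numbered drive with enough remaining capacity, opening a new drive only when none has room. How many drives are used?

4 drives

Sorted descending: 10, 9, 9, 9, 4, 4, 3, 3, 3, 1, 1.
10 GB → drive 1 (remaining 6 GB)
9 GB → drive 2 (remaining 7 GB)
9 GB → drive 3 (remaining 7 GB)
9 GB → drive 4 (remaining 7 GB)
4 GB → drive 1 (remaining 2 GB)
4 GB → drive 2 (remaining 3 GB)
3 GB → drive 2 (remaining 0 GB)
3 GB → drive 3 (remaining 4 GB)
3 GB → drive 3 (remaining 1 GB)
1 GB → drive 1 (remaining 1 GB)
1 GB → drive 1 (remaining 0 GB)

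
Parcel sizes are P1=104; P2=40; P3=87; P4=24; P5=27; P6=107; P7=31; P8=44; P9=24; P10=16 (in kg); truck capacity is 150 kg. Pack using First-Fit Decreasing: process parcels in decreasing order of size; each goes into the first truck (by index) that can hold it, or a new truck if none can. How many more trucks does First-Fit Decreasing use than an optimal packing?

0

First-Fit Decreasing: [107,40] [104,44] [87,31,27] [24,24,16] → 4 trucks.
Total size 504 kg; any packing needs at least ⌈504/150⌉ = 4 trucks.
So 4 is already optimal.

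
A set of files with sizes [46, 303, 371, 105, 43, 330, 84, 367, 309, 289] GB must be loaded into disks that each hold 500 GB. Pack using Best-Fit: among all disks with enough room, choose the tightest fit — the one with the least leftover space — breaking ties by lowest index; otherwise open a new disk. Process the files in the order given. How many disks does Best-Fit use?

6 disks

disk 1: place 46 GB, 454 GB left
disk 1: place 303 GB, 151 GB left
disk 2: place 371 GB, 129 GB left
disk 2: place 105 GB, 24 GB left
disk 1: place 43 GB, 108 GB left
disk 3: place 330 GB, 170 GB left
disk 1: place 84 GB, 24 GB left
disk 4: place 367 GB, 133 GB left
disk 5: place 309 GB, 191 GB left
disk 6: place 289 GB, 211 GB left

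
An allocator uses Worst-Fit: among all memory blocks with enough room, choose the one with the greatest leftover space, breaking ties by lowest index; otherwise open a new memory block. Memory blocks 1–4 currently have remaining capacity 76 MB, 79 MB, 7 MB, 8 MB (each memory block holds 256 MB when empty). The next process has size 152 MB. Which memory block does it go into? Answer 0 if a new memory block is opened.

No memory block has ≥ 152 MB free, so a new memory block is opened.

0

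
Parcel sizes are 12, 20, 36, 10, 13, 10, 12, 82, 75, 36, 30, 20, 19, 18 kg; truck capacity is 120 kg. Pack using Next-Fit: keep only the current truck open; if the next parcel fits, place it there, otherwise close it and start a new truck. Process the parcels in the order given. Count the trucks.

4 trucks

12 kg → truck 1 (remaining 108 kg)
20 kg → truck 1 (remaining 88 kg)
36 kg → truck 1 (remaining 52 kg)
10 kg → truck 1 (remaining 42 kg)
13 kg → truck 1 (remaining 29 kg)
10 kg → truck 1 (remaining 19 kg)
12 kg → truck 1 (remaining 7 kg)
82 kg → truck 2 (remaining 38 kg)
75 kg → truck 3 (remaining 45 kg)
36 kg → truck 3 (remaining 9 kg)
30 kg → truck 4 (remaining 90 kg)
20 kg → truck 4 (remaining 70 kg)
19 kg → truck 4 (remaining 51 kg)
18 kg → truck 4 (remaining 33 kg)
Final trucks: [12,20,36,10,13,10,12] [82] [75,36] [30,20,19,18].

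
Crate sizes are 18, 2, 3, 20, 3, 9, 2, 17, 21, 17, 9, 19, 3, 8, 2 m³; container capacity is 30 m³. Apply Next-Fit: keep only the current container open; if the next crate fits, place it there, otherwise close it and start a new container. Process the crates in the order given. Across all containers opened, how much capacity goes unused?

Put 18 m³ in container 1; 12 m³ remain.
Put 2 m³ in container 1; 10 m³ remain.
Put 3 m³ in container 1; 7 m³ remain.
Put 20 m³ in container 2; 10 m³ remain.
Put 3 m³ in container 2; 7 m³ remain.
Put 9 m³ in container 3; 21 m³ remain.
Put 2 m³ in container 3; 19 m³ remain.
Put 17 m³ in container 3; 2 m³ remain.
Put 21 m³ in container 4; 9 m³ remain.
Put 17 m³ in container 5; 13 m³ remain.
Put 9 m³ in container 5; 4 m³ remain.
Put 19 m³ in container 6; 11 m³ remain.
Put 3 m³ in container 6; 8 m³ remain.
Put 8 m³ in container 6; 0 m³ remain.
Put 2 m³ in container 7; 28 m³ remain.
7 containers × 30 m³ = 210 m³; used 153 m³; unused 57 m³.

57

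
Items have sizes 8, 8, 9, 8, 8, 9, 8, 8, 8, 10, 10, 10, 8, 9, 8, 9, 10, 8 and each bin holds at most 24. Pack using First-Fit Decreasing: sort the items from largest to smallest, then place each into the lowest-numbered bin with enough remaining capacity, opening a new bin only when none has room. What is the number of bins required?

Sorted descending: 10, 10, 10, 10, 9, 9, 9, 9, 8, 8, 8, 8, 8, 8, 8, 8, 8, 8.
10 → bin 1 (remaining 14)
10 → bin 1 (remaining 4)
10 → bin 2 (remaining 14)
10 → bin 2 (remaining 4)
9 → bin 3 (remaining 15)
9 → bin 3 (remaining 6)
9 → bin 4 (remaining 15)
9 → bin 4 (remaining 6)
8 → bin 5 (remaining 16)
8 → bin 5 (remaining 8)
8 → bin 5 (remaining 0)
8 → bin 6 (remaining 16)
8 → bin 6 (remaining 8)
8 → bin 6 (remaining 0)
8 → bin 7 (remaining 16)
8 → bin 7 (remaining 8)
8 → bin 7 (remaining 0)
8 → bin 8 (remaining 16)

8 bins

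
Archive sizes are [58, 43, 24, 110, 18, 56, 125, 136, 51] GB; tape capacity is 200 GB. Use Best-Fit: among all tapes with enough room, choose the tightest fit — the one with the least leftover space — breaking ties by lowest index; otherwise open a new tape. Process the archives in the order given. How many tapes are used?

58 GB → tape 1 (remaining 142 GB)
43 GB → tape 1 (remaining 99 GB)
24 GB → tape 1 (remaining 75 GB)
110 GB → tape 2 (remaining 90 GB)
18 GB → tape 1 (remaining 57 GB)
56 GB → tape 1 (remaining 1 GB)
125 GB → tape 3 (remaining 75 GB)
136 GB → tape 4 (remaining 64 GB)
51 GB → tape 4 (remaining 13 GB)
Final tapes: [58,43,24,18,56] [110] [125] [136,51].

4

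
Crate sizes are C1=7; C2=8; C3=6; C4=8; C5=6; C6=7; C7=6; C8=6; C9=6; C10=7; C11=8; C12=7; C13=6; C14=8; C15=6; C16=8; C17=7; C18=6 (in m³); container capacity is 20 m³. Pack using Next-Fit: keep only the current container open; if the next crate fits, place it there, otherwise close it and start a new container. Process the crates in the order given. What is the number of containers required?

8

Put C1 (7 m³) in container 1; 13 m³ remain.
Put C2 (8 m³) in container 1; 5 m³ remain.
Put C3 (6 m³) in container 2; 14 m³ remain.
Put C4 (8 m³) in container 2; 6 m³ remain.
Put C5 (6 m³) in container 2; 0 m³ remain.
Put C6 (7 m³) in container 3; 13 m³ remain.
Put C7 (6 m³) in container 3; 7 m³ remain.
Put C8 (6 m³) in container 3; 1 m³ remain.
Put C9 (6 m³) in container 4; 14 m³ remain.
Put C10 (7 m³) in container 4; 7 m³ remain.
Put C11 (8 m³) in container 5; 12 m³ remain.
Put C12 (7 m³) in container 5; 5 m³ remain.
Put C13 (6 m³) in container 6; 14 m³ remain.
Put C14 (8 m³) in container 6; 6 m³ remain.
Put C15 (6 m³) in container 6; 0 m³ remain.
Put C16 (8 m³) in container 7; 12 m³ remain.
Put C17 (7 m³) in container 7; 5 m³ remain.
Put C18 (6 m³) in container 8; 14 m³ remain.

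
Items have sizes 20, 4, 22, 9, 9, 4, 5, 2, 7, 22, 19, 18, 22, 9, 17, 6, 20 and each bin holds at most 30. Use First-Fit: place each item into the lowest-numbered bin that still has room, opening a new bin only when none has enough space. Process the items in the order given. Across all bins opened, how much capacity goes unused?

20 → bin 1 (remaining 10)
4 → bin 1 (remaining 6)
22 → bin 2 (remaining 8)
9 → bin 3 (remaining 21)
9 → bin 3 (remaining 12)
4 → bin 1 (remaining 2)
5 → bin 2 (remaining 3)
2 → bin 1 (remaining 0)
7 → bin 3 (remaining 5)
22 → bin 4 (remaining 8)
19 → bin 5 (remaining 11)
18 → bin 6 (remaining 12)
22 → bin 7 (remaining 8)
9 → bin 5 (remaining 2)
17 → bin 8 (remaining 13)
6 → bin 4 (remaining 2)
20 → bin 9 (remaining 10)
9 bins × 30 = 270; used 215; unused 55.

55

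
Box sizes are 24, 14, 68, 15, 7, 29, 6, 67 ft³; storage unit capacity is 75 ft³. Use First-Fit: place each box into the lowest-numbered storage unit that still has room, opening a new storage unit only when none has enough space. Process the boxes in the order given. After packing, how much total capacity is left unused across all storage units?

70

storage unit 1: place 24 ft³, 51 ft³ left
storage unit 1: place 14 ft³, 37 ft³ left
storage unit 2: place 68 ft³, 7 ft³ left
storage unit 1: place 15 ft³, 22 ft³ left
storage unit 1: place 7 ft³, 15 ft³ left
storage unit 3: place 29 ft³, 46 ft³ left
storage unit 1: place 6 ft³, 9 ft³ left
storage unit 4: place 67 ft³, 8 ft³ left
4 storage units × 75 ft³ = 300 ft³; used 230 ft³; unused 70 ft³.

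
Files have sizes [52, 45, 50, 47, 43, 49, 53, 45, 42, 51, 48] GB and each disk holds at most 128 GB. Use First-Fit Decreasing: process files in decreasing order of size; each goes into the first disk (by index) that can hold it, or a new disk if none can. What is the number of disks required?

Sorted descending: 53, 52, 51, 50, 49, 48, 47, 45, 45, 43, 42.
53 GB → disk 1 (remaining 75 GB)
52 GB → disk 1 (remaining 23 GB)
51 GB → disk 2 (remaining 77 GB)
50 GB → disk 2 (remaining 27 GB)
49 GB → disk 3 (remaining 79 GB)
48 GB → disk 3 (remaining 31 GB)
47 GB → disk 4 (remaining 81 GB)
45 GB → disk 4 (remaining 36 GB)
45 GB → disk 5 (remaining 83 GB)
43 GB → disk 5 (remaining 40 GB)
42 GB → disk 6 (remaining 86 GB)

6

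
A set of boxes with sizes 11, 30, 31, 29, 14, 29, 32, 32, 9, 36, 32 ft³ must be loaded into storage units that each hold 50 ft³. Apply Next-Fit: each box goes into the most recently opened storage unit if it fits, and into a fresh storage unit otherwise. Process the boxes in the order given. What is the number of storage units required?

11 ft³ → storage unit 1 (remaining 39 ft³)
30 ft³ → storage unit 1 (remaining 9 ft³)
31 ft³ → storage unit 2 (remaining 19 ft³)
29 ft³ → storage unit 3 (remaining 21 ft³)
14 ft³ → storage unit 3 (remaining 7 ft³)
29 ft³ → storage unit 4 (remaining 21 ft³)
32 ft³ → storage unit 5 (remaining 18 ft³)
32 ft³ → storage unit 6 (remaining 18 ft³)
9 ft³ → storage unit 6 (remaining 9 ft³)
36 ft³ → storage unit 7 (remaining 14 ft³)
32 ft³ → storage unit 8 (remaining 18 ft³)
Final storage units: [11,30] [31] [29,14] [29] [32] [32,9] [36] [32].

8 storage units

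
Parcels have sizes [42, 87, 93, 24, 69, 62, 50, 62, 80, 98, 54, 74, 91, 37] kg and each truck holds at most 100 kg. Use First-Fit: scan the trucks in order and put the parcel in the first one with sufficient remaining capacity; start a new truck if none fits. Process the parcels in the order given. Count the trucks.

Put 42 kg in truck 1; 58 kg remain.
Put 87 kg in truck 2; 13 kg remain.
Put 93 kg in truck 3; 7 kg remain.
Put 24 kg in truck 1; 34 kg remain.
Put 69 kg in truck 4; 31 kg remain.
Put 62 kg in truck 5; 38 kg remain.
Put 50 kg in truck 6; 50 kg remain.
Put 62 kg in truck 7; 38 kg remain.
Put 80 kg in truck 8; 20 kg remain.
Put 98 kg in truck 9; 2 kg remain.
Put 54 kg in truck 10; 46 kg remain.
Put 74 kg in truck 11; 26 kg remain.
Put 91 kg in truck 12; 9 kg remain.
Put 37 kg in truck 5; 1 kg remain.

12 trucks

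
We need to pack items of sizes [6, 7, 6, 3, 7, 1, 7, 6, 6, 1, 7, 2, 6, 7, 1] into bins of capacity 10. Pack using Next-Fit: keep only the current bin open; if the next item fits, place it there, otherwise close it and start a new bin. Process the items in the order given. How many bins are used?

Put 6 in bin 1; 4 remain.
Put 7 in bin 2; 3 remain.
Put 6 in bin 3; 4 remain.
Put 3 in bin 3; 1 remain.
Put 7 in bin 4; 3 remain.
Put 1 in bin 4; 2 remain.
Put 7 in bin 5; 3 remain.
Put 6 in bin 6; 4 remain.
Put 6 in bin 7; 4 remain.
Put 1 in bin 7; 3 remain.
Put 7 in bin 8; 3 remain.
Put 2 in bin 8; 1 remain.
Put 6 in bin 9; 4 remain.
Put 7 in bin 10; 3 remain.
Put 1 in bin 10; 2 remain.

10 bins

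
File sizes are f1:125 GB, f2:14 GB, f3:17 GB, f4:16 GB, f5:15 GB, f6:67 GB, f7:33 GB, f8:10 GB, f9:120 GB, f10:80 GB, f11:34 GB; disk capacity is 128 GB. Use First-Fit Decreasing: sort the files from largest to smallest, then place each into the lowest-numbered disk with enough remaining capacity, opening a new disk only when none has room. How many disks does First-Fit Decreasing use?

Sorted descending: 125, 120, 80, 67, 34, 33, 17, 16, 15, 14, 10.
disk 1: place 125 GB, 3 GB left
disk 2: place 120 GB, 8 GB left
disk 3: place 80 GB, 48 GB left
disk 4: place 67 GB, 61 GB left
disk 3: place 34 GB, 14 GB left
disk 4: place 33 GB, 28 GB left
disk 4: place 17 GB, 11 GB left
disk 5: place 16 GB, 112 GB left
disk 5: place 15 GB, 97 GB left
disk 3: place 14 GB, 0 GB left
disk 4: place 10 GB, 1 GB left

5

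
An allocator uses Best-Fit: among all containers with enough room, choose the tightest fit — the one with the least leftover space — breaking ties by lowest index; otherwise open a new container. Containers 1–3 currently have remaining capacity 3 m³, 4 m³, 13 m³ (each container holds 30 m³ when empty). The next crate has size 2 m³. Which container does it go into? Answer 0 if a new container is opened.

Containers with room: container 1 (3 m³), container 2 (4 m³), container 3 (13 m³).
Tightest fit is container 1 with 3 m³ free.

1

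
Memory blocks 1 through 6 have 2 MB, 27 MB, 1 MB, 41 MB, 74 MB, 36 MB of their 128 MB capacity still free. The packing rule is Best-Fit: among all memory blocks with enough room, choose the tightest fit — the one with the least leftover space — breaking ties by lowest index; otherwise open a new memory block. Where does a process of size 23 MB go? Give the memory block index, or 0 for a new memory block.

Memory blocks with room: memory block 2 (27 MB), memory block 4 (41 MB), memory block 5 (74 MB), memory block 6 (36 MB).
Tightest fit is memory block 2 with 27 MB free.

2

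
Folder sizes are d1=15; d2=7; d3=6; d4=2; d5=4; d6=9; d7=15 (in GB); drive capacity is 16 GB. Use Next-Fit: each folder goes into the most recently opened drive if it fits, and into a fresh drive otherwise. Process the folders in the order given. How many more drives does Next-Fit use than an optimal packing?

Next-Fit: [15] [7,6,2] [4,9] [15] → 4 drives.
Total size 58 GB; any packing needs at least ⌈58/16⌉ = 4 drives.
So 4 is already optimal.

0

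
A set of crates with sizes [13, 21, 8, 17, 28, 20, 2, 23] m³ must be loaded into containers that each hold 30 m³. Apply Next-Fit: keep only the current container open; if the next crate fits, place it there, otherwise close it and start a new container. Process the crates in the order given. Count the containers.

Put 13 m³ in container 1; 17 m³ remain.
Put 21 m³ in container 2; 9 m³ remain.
Put 8 m³ in container 2; 1 m³ remain.
Put 17 m³ in container 3; 13 m³ remain.
Put 28 m³ in container 4; 2 m³ remain.
Put 20 m³ in container 5; 10 m³ remain.
Put 2 m³ in container 5; 8 m³ remain.
Put 23 m³ in container 6; 7 m³ remain.

6 containers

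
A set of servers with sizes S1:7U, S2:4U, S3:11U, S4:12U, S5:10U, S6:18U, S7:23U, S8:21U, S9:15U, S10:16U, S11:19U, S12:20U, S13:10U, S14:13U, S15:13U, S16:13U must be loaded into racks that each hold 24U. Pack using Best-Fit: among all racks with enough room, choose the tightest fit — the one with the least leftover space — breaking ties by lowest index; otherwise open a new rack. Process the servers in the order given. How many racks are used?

12

rack 1: place S1 (7U), 17U left
rack 1: place S2 (4U), 13U left
rack 1: place S3 (11U), 2U left
rack 2: place S4 (12U), 12U left
rack 2: place S5 (10U), 2U left
rack 3: place S6 (18U), 6U left
rack 4: place S7 (23U), 1U left
rack 5: place S8 (21U), 3U left
rack 6: place S9 (15U), 9U left
rack 7: place S10 (16U), 8U left
rack 8: place S11 (19U), 5U left
rack 9: place S12 (20U), 4U left
rack 10: place S13 (10U), 14U left
rack 10: place S14 (13U), 1U left
rack 11: place S15 (13U), 11U left
rack 12: place S16 (13U), 11U left
Final racks: [7,4,11] [12,10] [18] [23] [21] [15] [16] [19] [20] [10,13] [13] [13].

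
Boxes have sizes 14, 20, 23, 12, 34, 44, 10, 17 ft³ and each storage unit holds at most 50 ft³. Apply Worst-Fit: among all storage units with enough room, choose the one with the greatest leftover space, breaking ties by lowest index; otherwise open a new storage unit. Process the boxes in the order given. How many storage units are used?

Put 14 ft³ in storage unit 1; 36 ft³ remain.
Put 20 ft³ in storage unit 1; 16 ft³ remain.
Put 23 ft³ in storage unit 2; 27 ft³ remain.
Put 12 ft³ in storage unit 2; 15 ft³ remain.
Put 34 ft³ in storage unit 3; 16 ft³ remain.
Put 44 ft³ in storage unit 4; 6 ft³ remain.
Put 10 ft³ in storage unit 1; 6 ft³ remain.
Put 17 ft³ in storage unit 5; 33 ft³ remain.
Final storage units: [14,20,10] [23,12] [34] [44] [17].

5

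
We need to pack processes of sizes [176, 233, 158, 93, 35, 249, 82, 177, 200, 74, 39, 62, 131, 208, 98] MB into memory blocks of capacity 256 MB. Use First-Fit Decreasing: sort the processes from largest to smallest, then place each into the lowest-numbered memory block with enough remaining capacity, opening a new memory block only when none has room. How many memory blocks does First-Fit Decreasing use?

9

Sorted descending: 249, 233, 208, 200, 177, 176, 158, 131, 98, 93, 82, 74, 62, 39, 35.
249 MB → memory block 1 (remaining 7 MB)
233 MB → memory block 2 (remaining 23 MB)
208 MB → memory block 3 (remaining 48 MB)
200 MB → memory block 4 (remaining 56 MB)
177 MB → memory block 5 (remaining 79 MB)
176 MB → memory block 6 (remaining 80 MB)
158 MB → memory block 7 (remaining 98 MB)
131 MB → memory block 8 (remaining 125 MB)
98 MB → memory block 7 (remaining 0 MB)
93 MB → memory block 8 (remaining 32 MB)
82 MB → memory block 9 (remaining 174 MB)
74 MB → memory block 5 (remaining 5 MB)
62 MB → memory block 6 (remaining 18 MB)
39 MB → memory block 3 (remaining 9 MB)
35 MB → memory block 4 (remaining 21 MB)
Final memory blocks: [249] [233] [208,39] [200,35] [177,74] [176,62] [158,98] [131,93] [82].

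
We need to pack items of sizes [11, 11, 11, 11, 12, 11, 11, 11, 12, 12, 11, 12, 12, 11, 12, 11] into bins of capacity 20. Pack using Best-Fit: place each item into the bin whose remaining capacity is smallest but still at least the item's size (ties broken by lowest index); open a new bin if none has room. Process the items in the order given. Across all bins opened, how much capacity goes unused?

11 → bin 1 (remaining 9)
11 → bin 2 (remaining 9)
11 → bin 3 (remaining 9)
11 → bin 4 (remaining 9)
12 → bin 5 (remaining 8)
11 → bin 6 (remaining 9)
11 → bin 7 (remaining 9)
11 → bin 8 (remaining 9)
12 → bin 9 (remaining 8)
12 → bin 10 (remaining 8)
11 → bin 11 (remaining 9)
12 → bin 12 (remaining 8)
12 → bin 13 (remaining 8)
11 → bin 14 (remaining 9)
12 → bin 15 (remaining 8)
11 → bin 16 (remaining 9)
16 bins × 20 = 320; used 182; unused 138.

138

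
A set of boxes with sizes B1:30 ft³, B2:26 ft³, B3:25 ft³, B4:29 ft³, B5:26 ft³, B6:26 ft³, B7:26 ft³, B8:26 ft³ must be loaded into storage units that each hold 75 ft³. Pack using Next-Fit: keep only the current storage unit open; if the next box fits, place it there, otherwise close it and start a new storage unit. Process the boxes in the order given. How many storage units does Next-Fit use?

4

storage unit 1: place B1 (30 ft³), 45 ft³ left
storage unit 1: place B2 (26 ft³), 19 ft³ left
storage unit 2: place B3 (25 ft³), 50 ft³ left
storage unit 2: place B4 (29 ft³), 21 ft³ left
storage unit 3: place B5 (26 ft³), 49 ft³ left
storage unit 3: place B6 (26 ft³), 23 ft³ left
storage unit 4: place B7 (26 ft³), 49 ft³ left
storage unit 4: place B8 (26 ft³), 23 ft³ left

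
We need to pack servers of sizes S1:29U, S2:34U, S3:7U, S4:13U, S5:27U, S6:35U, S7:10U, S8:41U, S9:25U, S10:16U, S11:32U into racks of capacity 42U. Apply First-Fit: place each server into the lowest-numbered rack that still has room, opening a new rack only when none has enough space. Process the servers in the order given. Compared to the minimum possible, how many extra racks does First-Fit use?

1

First-Fit: [29,7] [34] [13,27] [35] [10,25] [41] [16] [32] → 8 racks.
Total size 269U; any packing needs at least ⌈269/42⌉ = 7 racks.
An optimal packing achieves that bound: [41] [35,7] [34] [32,10] [29,13] [27] [25,16] → 7 racks.
Excess: 8 − 7 = 1.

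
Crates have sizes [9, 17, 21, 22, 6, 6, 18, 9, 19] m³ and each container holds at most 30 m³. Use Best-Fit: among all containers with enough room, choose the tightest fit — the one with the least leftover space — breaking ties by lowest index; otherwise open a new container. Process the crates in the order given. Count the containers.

9 m³ → container 1 (remaining 21 m³)
17 m³ → container 1 (remaining 4 m³)
21 m³ → container 2 (remaining 9 m³)
22 m³ → container 3 (remaining 8 m³)
6 m³ → container 3 (remaining 2 m³)
6 m³ → container 2 (remaining 3 m³)
18 m³ → container 4 (remaining 12 m³)
9 m³ → container 4 (remaining 3 m³)
19 m³ → container 5 (remaining 11 m³)
Final containers: [9,17] [21,6] [22,6] [18,9] [19].

5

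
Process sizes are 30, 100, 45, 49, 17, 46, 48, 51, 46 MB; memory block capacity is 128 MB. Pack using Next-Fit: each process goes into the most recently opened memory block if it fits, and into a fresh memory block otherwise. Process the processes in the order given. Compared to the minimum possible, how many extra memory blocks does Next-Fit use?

1

Next-Fit: [30] [100] [45,49,17] [46,48] [51,46] → 5 memory blocks.
Total size 432 MB; any packing needs at least ⌈432/128⌉ = 4 memory blocks.
An optimal packing achieves that bound: [100,17] [51,49] [48,46,30] [46,45] → 4 memory blocks.
Excess: 5 − 4 = 1.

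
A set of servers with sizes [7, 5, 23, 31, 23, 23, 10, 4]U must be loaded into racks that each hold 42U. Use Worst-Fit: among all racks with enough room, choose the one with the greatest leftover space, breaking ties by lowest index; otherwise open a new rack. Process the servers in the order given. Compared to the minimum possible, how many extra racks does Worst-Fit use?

Worst-Fit: [7,5,23] [31] [23,10] [23,4] → 4 racks.
4 servers exceed 21U (half the capacity), and no two of those can share a rack, so at least 4 racks are needed.
So 4 is already optimal.

0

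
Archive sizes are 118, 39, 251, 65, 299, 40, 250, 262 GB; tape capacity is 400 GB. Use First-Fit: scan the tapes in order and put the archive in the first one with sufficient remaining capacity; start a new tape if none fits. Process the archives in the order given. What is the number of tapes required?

5 tapes

118 GB → tape 1 (remaining 282 GB)
39 GB → tape 1 (remaining 243 GB)
251 GB → tape 2 (remaining 149 GB)
65 GB → tape 1 (remaining 178 GB)
299 GB → tape 3 (remaining 101 GB)
40 GB → tape 1 (remaining 138 GB)
250 GB → tape 4 (remaining 150 GB)
262 GB → tape 5 (remaining 138 GB)
Final tapes: [118,39,65,40] [251] [299] [250] [262].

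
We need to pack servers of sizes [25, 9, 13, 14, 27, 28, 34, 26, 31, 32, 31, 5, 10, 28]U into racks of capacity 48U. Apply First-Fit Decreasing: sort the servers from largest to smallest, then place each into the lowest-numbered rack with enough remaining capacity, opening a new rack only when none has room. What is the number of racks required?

Sorted descending: 34, 32, 31, 31, 28, 28, 27, 26, 25, 14, 13, 10, 9, 5.
34U → rack 1 (remaining 14U)
32U → rack 2 (remaining 16U)
31U → rack 3 (remaining 17U)
31U → rack 4 (remaining 17U)
28U → rack 5 (remaining 20U)
28U → rack 6 (remaining 20U)
27U → rack 7 (remaining 21U)
26U → rack 8 (remaining 22U)
25U → rack 9 (remaining 23U)
14U → rack 1 (remaining 0U)
13U → rack 2 (remaining 3U)
10U → rack 3 (remaining 7U)
9U → rack 4 (remaining 8U)
5U → rack 3 (remaining 2U)
Final racks: [34,14] [32,13] [31,10,5] [31,9] [28] [28] [27] [26] [25].

9 racks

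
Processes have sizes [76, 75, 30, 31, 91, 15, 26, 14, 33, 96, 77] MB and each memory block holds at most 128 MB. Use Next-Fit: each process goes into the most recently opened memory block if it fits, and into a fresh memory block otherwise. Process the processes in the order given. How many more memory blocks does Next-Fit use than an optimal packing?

1

Next-Fit: [76] [75,30] [31,91] [15,26,14,33] [96] [77] → 6 memory blocks.
Total size 564 MB; any packing needs at least ⌈564/128⌉ = 5 memory blocks.
An optimal packing achieves that bound: [96,31] [91,33] [77,30,15] [76,26,14] [75] → 5 memory blocks.
Excess: 6 − 5 = 1.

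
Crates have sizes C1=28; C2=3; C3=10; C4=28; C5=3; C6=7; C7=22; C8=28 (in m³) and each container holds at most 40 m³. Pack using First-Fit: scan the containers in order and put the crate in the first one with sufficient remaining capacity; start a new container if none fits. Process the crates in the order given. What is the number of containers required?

container 1: place C1 (28 m³), 12 m³ left
container 1: place C2 (3 m³), 9 m³ left
container 2: place C3 (10 m³), 30 m³ left
container 2: place C4 (28 m³), 2 m³ left
container 1: place C5 (3 m³), 6 m³ left
container 3: place C6 (7 m³), 33 m³ left
container 3: place C7 (22 m³), 11 m³ left
container 4: place C8 (28 m³), 12 m³ left

4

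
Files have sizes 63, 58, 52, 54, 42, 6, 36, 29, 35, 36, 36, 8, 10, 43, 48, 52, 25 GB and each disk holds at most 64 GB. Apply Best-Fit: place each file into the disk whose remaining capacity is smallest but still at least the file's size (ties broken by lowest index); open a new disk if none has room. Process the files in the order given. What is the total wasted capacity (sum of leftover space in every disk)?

Put 63 GB in disk 1; 1 GB remain.
Put 58 GB in disk 2; 6 GB remain.
Put 52 GB in disk 3; 12 GB remain.
Put 54 GB in disk 4; 10 GB remain.
Put 42 GB in disk 5; 22 GB remain.
Put 6 GB in disk 2; 0 GB remain.
Put 36 GB in disk 6; 28 GB remain.
Put 29 GB in disk 7; 35 GB remain.
Put 35 GB in disk 7; 0 GB remain.
Put 36 GB in disk 8; 28 GB remain.
Put 36 GB in disk 9; 28 GB remain.
Put 8 GB in disk 4; 2 GB remain.
Put 10 GB in disk 3; 2 GB remain.
Put 43 GB in disk 10; 21 GB remain.
Put 48 GB in disk 11; 16 GB remain.
Put 52 GB in disk 12; 12 GB remain.
Put 25 GB in disk 6; 3 GB remain.
12 disks × 64 GB = 768 GB; used 633 GB; unused 135 GB.

135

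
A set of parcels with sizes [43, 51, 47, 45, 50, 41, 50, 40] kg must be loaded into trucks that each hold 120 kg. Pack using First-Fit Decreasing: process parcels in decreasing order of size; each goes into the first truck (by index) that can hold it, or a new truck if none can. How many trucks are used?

Sorted descending: 51, 50, 50, 47, 45, 43, 41, 40.
51 kg → truck 1 (remaining 69 kg)
50 kg → truck 1 (remaining 19 kg)
50 kg → truck 2 (remaining 70 kg)
47 kg → truck 2 (remaining 23 kg)
45 kg → truck 3 (remaining 75 kg)
43 kg → truck 3 (remaining 32 kg)
41 kg → truck 4 (remaining 79 kg)
40 kg → truck 4 (remaining 39 kg)

4 trucks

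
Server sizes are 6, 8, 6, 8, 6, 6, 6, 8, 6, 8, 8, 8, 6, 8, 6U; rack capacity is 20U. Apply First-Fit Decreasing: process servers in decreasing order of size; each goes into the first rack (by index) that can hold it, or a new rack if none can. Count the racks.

Sorted descending: 8, 8, 8, 8, 8, 8, 8, 6, 6, 6, 6, 6, 6, 6, 6.
Put 8U in rack 1; 12U remain.
Put 8U in rack 1; 4U remain.
Put 8U in rack 2; 12U remain.
Put 8U in rack 2; 4U remain.
Put 8U in rack 3; 12U remain.
Put 8U in rack 3; 4U remain.
Put 8U in rack 4; 12U remain.
Put 6U in rack 4; 6U remain.
Put 6U in rack 4; 0U remain.
Put 6U in rack 5; 14U remain.
Put 6U in rack 5; 8U remain.
Put 6U in rack 5; 2U remain.
Put 6U in rack 6; 14U remain.
Put 6U in rack 6; 8U remain.
Put 6U in rack 6; 2U remain.
Final racks: [8,8] [8,8] [8,8] [8,6,6] [6,6,6] [6,6,6].

6 racks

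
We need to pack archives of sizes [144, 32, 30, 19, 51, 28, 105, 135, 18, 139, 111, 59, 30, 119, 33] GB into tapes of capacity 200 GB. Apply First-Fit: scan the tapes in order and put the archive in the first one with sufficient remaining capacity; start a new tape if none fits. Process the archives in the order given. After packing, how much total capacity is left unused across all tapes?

347

Put 144 GB in tape 1; 56 GB remain.
Put 32 GB in tape 1; 24 GB remain.
Put 30 GB in tape 2; 170 GB remain.
Put 19 GB in tape 1; 5 GB remain.
Put 51 GB in tape 2; 119 GB remain.
Put 28 GB in tape 2; 91 GB remain.
Put 105 GB in tape 3; 95 GB remain.
Put 135 GB in tape 4; 65 GB remain.
Put 18 GB in tape 2; 73 GB remain.
Put 139 GB in tape 5; 61 GB remain.
Put 111 GB in tape 6; 89 GB remain.
Put 59 GB in tape 2; 14 GB remain.
Put 30 GB in tape 3; 65 GB remain.
Put 119 GB in tape 7; 81 GB remain.
Put 33 GB in tape 3; 32 GB remain.
7 tapes × 200 GB = 1400 GB; used 1053 GB; unused 347 GB.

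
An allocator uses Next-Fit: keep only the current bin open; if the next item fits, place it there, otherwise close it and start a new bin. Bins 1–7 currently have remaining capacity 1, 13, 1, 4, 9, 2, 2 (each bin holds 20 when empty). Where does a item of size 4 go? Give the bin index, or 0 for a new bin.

0

Next-Fit only looks at bin 7, which has 2 free.
4 does not fit, so a new bin is opened.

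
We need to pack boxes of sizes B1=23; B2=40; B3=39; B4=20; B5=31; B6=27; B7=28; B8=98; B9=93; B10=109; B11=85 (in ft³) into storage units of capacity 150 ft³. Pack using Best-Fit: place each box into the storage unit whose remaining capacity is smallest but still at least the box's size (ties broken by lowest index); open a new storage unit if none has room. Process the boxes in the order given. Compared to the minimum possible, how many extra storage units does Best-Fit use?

Best-Fit: [23,40,39,20,27] [31,28,85] [98] [93] [109] → 5 storage units.
Total size 593 ft³; any packing needs at least ⌈593/150⌉ = 4 storage units.
An optimal packing achieves that bound: [109,40] [98,31,20] [93,28,27] [85,39,23] → 4 storage units.
Excess: 5 − 4 = 1.

1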